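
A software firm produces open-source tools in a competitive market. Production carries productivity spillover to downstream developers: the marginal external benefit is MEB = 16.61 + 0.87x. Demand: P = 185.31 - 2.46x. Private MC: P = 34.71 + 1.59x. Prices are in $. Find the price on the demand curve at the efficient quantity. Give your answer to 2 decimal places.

Social marginal cost = private MC − MEB = 18.10 + 0.72x.
Set SMC = demand: 18.10 + 0.72x = 185.31 - 2.46x → x* = 52.5818.
Consumer price on the demand curve at x*: 185.31 − 2.46×52.5818 = 55.9588.

P = $55.96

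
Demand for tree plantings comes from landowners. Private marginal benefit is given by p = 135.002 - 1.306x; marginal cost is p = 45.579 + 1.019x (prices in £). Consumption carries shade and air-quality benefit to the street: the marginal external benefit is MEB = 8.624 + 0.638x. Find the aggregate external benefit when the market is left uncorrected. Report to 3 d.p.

Market equilibrium (private): 45.579 + 1.019x = 135.002 - 1.306x → x_m = 38.4615.
Total external benefit = ∫₀^{x_m} (8.624 + 0.638x) dx = 8.624×38.4615 + ½×0.638×38.4615² = 803.5845.

£803.585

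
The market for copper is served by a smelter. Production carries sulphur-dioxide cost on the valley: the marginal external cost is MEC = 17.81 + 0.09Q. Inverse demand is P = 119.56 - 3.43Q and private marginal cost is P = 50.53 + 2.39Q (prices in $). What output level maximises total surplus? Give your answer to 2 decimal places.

Social marginal cost = private MC + MEC = 68.34 + 2.48Q.
Set SMC = demand: 68.34 + 2.48Q = 119.56 - 3.43Q → Q* = 8.6667.

Q* = 8.67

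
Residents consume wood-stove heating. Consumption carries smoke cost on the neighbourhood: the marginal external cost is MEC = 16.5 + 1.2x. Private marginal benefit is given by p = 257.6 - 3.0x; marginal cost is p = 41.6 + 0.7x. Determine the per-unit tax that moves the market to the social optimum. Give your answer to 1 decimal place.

tax = 65.4 per unit

Social marginal benefit = demand − MEC = 241.1 - 4.2x.
Set SMB = MC: 241.1 - 4.2x = 41.6 + 0.7x → x* = 40.7143.
The Pigouvian tax equals MEC at x*: 16.5 + 1.2×40.7143 = 65.3572.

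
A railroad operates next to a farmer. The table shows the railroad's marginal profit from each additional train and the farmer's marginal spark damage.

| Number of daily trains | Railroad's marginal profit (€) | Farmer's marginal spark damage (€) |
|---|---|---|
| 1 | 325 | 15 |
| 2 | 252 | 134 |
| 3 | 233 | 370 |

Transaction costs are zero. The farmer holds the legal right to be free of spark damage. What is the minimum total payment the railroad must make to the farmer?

Efficient level: marginal profit ≥ marginal spark damage through level 2, so k* = 2.
With the farmer holding the right, the railroad must at least compensate total damage at k*: 15 + 134 = 149.

€149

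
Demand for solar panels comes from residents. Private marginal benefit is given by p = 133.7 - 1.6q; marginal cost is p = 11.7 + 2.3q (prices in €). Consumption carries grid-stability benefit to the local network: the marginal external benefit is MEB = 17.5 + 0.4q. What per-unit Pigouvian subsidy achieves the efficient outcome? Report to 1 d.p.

subsidy = €33.4 per unit

Social marginal benefit = demand + MEB = 151.2 - 1.2q.
Set SMB = MC: 151.2 - 1.2q = 11.7 + 2.3q → q* = 39.8571.
The Pigouvian subsidy equals MEB at q*: 17.5 + 0.4×39.8571 = 33.4428.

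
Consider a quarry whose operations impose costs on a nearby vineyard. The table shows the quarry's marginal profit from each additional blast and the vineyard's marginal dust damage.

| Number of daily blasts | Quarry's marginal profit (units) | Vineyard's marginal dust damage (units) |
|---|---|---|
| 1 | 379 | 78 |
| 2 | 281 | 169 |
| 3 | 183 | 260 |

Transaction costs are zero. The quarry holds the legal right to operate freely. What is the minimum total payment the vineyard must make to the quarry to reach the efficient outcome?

Left alone the quarry would choose level 3 (marginal profit stays positive).
Efficient level: k* = 2 (marginal profit ≥ marginal dust damage through 2).
The vineyard must at least cover the quarry's forgone profit from cutting 3→2: 183 = 183.

183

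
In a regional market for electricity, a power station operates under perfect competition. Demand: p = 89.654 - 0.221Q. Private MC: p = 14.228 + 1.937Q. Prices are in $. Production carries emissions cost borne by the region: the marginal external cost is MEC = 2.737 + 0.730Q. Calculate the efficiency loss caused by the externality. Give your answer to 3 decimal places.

DWL = $138.187

Market equilibrium (private): 14.228 + 1.937Q = 89.654 - 0.221Q → Q_m = 34.9518.
Social marginal cost = private MC + MEC = 16.965 + 2.667Q.
Set SMC = demand: 16.965 + 2.667Q = 89.654 - 0.221Q → Q* = 25.1693.
The loss is the area between SMC and demand from Q* to Q_m; with linear curves that's a triangle of height MEC(Q_m).
DWL = ½ × 9.7825 × 28.2518 = 138.1866.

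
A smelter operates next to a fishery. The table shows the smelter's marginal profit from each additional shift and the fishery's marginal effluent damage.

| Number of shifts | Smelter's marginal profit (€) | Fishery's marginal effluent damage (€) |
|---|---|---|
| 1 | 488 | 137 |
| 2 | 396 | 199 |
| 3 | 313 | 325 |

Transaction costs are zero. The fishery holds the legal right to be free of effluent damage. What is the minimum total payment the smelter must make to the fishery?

Efficient level: marginal profit ≥ marginal effluent damage through level 2, so k* = 2.
With the fishery holding the right, the smelter must at least compensate total damage at k*: 137 + 199 = 336.

€336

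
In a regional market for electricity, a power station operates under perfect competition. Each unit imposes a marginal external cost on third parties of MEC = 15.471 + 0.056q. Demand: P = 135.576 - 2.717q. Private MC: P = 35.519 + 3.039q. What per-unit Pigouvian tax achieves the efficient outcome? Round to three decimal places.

tax = 16.286 per unit

Social marginal cost = private MC + MEC = 50.990 + 3.095q.
Set SMC = demand: 50.990 + 3.095q = 135.576 - 2.717q → q* = 14.5537.
The Pigouvian tax equals MEC at q*: 15.471 + 0.056×14.5537 = 16.2860.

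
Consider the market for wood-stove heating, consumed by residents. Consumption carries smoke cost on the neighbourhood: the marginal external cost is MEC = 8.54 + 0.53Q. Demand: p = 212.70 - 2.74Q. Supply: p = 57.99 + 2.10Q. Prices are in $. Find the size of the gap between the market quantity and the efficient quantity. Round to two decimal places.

4.75 units

Market equilibrium (private): 57.99 + 2.10Q = 212.70 - 2.74Q → Q_m = 31.9649.
Social marginal benefit = demand − MEC = 204.16 - 3.27Q.
Set SMB = MC: 204.16 - 3.27Q = 57.99 + 2.10Q → Q* = 27.2197.
Gap = |31.9649 − 27.2197| = 4.7452.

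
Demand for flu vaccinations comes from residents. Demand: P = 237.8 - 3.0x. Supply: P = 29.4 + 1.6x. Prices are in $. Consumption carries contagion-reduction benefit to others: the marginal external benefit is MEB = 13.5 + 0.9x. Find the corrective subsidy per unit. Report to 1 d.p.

subsidy = $67.5 per unit

Social marginal benefit = demand + MEB = 251.3 - 2.1x.
Set SMB = MC: 251.3 - 2.1x = 29.4 + 1.6x → x* = 59.9730.
The Pigouvian subsidy equals MEB at x*: 13.5 + 0.9×59.9730 = 67.4757.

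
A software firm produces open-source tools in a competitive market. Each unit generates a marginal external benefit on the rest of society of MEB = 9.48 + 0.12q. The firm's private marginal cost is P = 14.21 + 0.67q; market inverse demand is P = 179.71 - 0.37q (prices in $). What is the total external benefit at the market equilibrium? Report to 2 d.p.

Market equilibrium (private): 14.21 + 0.67q = 179.71 - 0.37q → q_m = 159.1346.
Total external benefit = ∫₀^{q_m} (9.48 + 0.12q) dq = 9.48×159.1346 + ½×0.12×159.1346² = 3028.0253.

$3028.03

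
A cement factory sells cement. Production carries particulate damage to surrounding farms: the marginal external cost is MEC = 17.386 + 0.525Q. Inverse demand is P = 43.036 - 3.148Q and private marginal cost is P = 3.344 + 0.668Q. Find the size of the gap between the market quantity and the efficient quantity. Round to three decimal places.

5.263 units

Market equilibrium (private): 3.344 + 0.668Q = 43.036 - 3.148Q → Q_m = 10.4015.
Social marginal cost = private MC + MEC = 20.730 + 1.193Q.
Set SMC = demand: 20.730 + 1.193Q = 43.036 - 3.148Q → Q* = 5.1384.
Gap = |10.4015 − 5.1384| = 5.2631.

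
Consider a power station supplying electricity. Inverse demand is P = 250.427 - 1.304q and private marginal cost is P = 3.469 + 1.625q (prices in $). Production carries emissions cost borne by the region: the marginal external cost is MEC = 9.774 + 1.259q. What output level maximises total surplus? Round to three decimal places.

Social marginal cost = private MC + MEC = 13.243 + 2.884q.
Set SMC = demand: 13.243 + 2.884q = 250.427 - 1.304q → q* = 56.6342.

q* = 56.634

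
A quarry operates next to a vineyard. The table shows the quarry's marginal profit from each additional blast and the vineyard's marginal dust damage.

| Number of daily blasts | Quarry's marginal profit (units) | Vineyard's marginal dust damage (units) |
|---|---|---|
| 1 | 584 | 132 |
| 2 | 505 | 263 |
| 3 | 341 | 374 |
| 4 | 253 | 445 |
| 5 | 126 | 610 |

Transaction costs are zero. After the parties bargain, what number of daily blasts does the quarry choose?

Bargaining reaches the level where marginal profit last exceeds marginal dust damage.
That holds through level 2 (505 ≥ 263) but not at 3 (341 < 374).

2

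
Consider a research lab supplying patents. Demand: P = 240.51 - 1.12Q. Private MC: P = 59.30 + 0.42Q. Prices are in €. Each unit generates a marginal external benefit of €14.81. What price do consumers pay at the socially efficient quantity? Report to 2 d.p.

P = €97.95

Social marginal cost = private MC − MEB = 44.49 + 0.42Q.
Set SMC = demand: 44.49 + 0.42Q = 240.51 - 1.12Q → Q* = 127.2857.
Consumer price on the demand curve at Q*: 240.51 − 1.12×127.2857 = 97.9500.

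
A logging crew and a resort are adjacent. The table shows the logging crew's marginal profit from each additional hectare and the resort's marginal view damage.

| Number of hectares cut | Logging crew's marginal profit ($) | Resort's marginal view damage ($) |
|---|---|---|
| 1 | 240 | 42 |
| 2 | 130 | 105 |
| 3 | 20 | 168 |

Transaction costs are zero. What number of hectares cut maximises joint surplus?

Bargaining reaches the level where marginal profit last exceeds marginal view damage.
That holds through level 2 (130 ≥ 105) but not at 3 (20 < 168).

2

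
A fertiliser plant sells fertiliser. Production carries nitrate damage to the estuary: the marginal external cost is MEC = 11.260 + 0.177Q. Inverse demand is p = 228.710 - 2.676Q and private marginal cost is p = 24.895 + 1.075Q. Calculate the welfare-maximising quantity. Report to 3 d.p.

Q* = 49.021

Social marginal cost = private MC + MEC = 36.155 + 1.252Q.
Set SMC = demand: 36.155 + 1.252Q = 228.710 - 2.676Q → Q* = 49.0211.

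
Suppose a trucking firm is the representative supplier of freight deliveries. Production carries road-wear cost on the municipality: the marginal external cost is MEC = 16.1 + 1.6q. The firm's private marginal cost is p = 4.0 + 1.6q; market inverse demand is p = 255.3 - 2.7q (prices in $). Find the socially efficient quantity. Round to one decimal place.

Social marginal cost = private MC + MEC = 20.1 + 3.2q.
Set SMC = demand: 20.1 + 3.2q = 255.3 - 2.7q → q* = 39.8644.

q* = 39.9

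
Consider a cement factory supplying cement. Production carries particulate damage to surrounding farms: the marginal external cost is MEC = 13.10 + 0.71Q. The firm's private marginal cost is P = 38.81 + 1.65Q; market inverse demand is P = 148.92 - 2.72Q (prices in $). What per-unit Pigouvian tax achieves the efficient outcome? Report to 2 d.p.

tax = $26.66 per unit

Social marginal cost = private MC + MEC = 51.91 + 2.36Q.
Set SMC = demand: 51.91 + 2.36Q = 148.92 - 2.72Q → Q* = 19.0965.
The Pigouvian tax equals MEC at Q*: 13.10 + 0.71×19.0965 = 26.6585.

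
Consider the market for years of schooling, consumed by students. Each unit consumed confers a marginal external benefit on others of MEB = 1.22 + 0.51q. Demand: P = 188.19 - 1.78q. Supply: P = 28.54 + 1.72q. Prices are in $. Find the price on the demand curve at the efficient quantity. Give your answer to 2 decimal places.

Social marginal benefit = demand + MEB = 189.41 - 1.27q.
Set SMB = MC: 189.41 - 1.27q = 28.54 + 1.72q → q* = 53.8027.
Consumer price on the demand curve at q*: 188.19 − 1.78×53.8027 = 92.4212.

P = $92.42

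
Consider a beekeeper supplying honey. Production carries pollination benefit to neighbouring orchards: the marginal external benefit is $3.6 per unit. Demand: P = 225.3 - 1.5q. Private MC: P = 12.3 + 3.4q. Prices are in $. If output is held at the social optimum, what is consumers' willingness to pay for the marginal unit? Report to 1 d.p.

P = $159.0

Social marginal cost = private MC − MEB = 8.7 + 3.4q.
Set SMC = demand: 8.7 + 3.4q = 225.3 - 1.5q → q* = 44.2041.
Consumer price on the demand curve at q*: 225.3 − 1.5×44.2041 = 158.9939.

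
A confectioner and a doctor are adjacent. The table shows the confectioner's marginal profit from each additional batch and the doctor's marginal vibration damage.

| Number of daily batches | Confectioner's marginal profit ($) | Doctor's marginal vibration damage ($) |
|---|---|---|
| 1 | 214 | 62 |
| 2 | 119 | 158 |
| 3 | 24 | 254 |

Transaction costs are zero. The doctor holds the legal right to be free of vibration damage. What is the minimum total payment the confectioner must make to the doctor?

Efficient level: marginal profit ≥ marginal vibration damage through level 1, so k* = 1.
With the doctor holding the right, the confectioner must at least compensate total damage at k*: 62 = 62.

$62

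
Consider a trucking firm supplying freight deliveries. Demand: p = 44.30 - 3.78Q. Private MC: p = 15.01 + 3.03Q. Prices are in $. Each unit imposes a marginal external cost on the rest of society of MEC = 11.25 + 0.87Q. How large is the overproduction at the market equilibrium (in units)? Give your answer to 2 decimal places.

Market equilibrium (private): 15.01 + 3.03Q = 44.30 - 3.78Q → Q_m = 4.3010.
Social marginal cost = private MC + MEC = 26.26 + 3.90Q.
Set SMC = demand: 26.26 + 3.90Q = 44.30 - 3.78Q → Q* = 2.3490.
Gap = |4.3010 − 2.3490| = 1.9520.

1.95 units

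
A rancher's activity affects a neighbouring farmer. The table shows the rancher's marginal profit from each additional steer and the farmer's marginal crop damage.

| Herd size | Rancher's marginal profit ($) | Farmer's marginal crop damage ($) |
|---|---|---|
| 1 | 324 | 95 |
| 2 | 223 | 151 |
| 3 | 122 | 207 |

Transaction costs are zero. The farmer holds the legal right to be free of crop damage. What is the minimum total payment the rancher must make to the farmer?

$246

Efficient level: marginal profit ≥ marginal crop damage through level 2, so k* = 2.
With the farmer holding the right, the rancher must at least compensate total damage at k*: 95 + 151 = 246.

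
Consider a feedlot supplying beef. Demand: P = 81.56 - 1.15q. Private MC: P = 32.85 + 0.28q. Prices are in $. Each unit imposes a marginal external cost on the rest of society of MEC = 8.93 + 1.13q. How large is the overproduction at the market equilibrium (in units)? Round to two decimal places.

18.52 units

Market equilibrium (private): 32.85 + 0.28q = 81.56 - 1.15q → q_m = 34.0629.
Social marginal cost = private MC + MEC = 41.78 + 1.41q.
Set SMC = demand: 41.78 + 1.41q = 81.56 - 1.15q → q* = 15.5391.
Gap = |34.0629 − 15.5391| = 18.5238.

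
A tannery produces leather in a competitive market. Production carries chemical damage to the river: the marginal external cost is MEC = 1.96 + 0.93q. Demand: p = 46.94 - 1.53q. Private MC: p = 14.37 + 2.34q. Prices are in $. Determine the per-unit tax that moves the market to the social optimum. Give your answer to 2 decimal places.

Social marginal cost = private MC + MEC = 16.33 + 3.27q.
Set SMC = demand: 16.33 + 3.27q = 46.94 - 1.53q → q* = 6.3771.
The Pigouvian tax equals MEC at q*: 1.96 + 0.93×6.3771 = 7.8907.

tax = $7.89 per unit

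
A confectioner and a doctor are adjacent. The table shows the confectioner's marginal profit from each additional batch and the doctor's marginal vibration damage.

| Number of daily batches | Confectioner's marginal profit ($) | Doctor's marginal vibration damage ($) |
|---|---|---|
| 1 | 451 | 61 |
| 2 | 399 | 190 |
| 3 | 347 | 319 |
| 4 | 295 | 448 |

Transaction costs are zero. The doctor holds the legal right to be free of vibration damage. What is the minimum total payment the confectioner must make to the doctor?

Efficient level: marginal profit ≥ marginal vibration damage through level 3, so k* = 3.
With the doctor holding the right, the confectioner must at least compensate total damage at k*: 61 + 190 + 319 = 570.

$570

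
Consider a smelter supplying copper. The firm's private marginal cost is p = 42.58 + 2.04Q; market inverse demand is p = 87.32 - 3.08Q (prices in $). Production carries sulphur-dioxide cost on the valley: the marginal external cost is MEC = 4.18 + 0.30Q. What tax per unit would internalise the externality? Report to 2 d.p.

Social marginal cost = private MC + MEC = 46.76 + 2.34Q.
Set SMC = demand: 46.76 + 2.34Q = 87.32 - 3.08Q → Q* = 7.4834.
The Pigouvian tax equals MEC at Q*: 4.18 + 0.30×7.4834 = 6.4250.

tax = $6.43 per unit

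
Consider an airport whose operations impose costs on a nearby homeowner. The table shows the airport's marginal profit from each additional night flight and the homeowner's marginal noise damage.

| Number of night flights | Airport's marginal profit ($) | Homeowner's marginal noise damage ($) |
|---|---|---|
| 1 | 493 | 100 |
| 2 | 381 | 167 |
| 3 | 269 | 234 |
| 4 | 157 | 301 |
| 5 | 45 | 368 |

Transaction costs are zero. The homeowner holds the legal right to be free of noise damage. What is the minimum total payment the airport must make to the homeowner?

$501

Efficient level: marginal profit ≥ marginal noise damage through level 3, so k* = 3.
With the homeowner holding the right, the airport must at least compensate total damage at k*: 100 + 167 + 234 = 501.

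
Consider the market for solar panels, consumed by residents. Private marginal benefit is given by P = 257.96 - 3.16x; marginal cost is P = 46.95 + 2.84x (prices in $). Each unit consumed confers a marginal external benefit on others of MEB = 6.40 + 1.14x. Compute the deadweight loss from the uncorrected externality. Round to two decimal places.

DWL = $222.38

Market equilibrium (private): 46.95 + 2.84x = 257.96 - 3.16x → x_m = 35.1683.
Social marginal benefit = demand + MEB = 264.36 - 2.02x.
Set SMB = MC: 264.36 - 2.02x = 46.95 + 2.84x → x* = 44.7346.
The welfare-loss triangle has base |x_m − x*| and height MEB(x_m) (the vertical gap between SMB and MC is zero at x* and MEB at x_m).
DWL = ½ × 9.5663 × 46.4919 = 222.3777.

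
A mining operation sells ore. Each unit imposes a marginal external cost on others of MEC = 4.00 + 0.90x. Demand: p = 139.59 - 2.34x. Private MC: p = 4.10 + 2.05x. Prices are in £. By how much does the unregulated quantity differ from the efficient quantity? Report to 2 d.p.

Market equilibrium (private): 4.10 + 2.05x = 139.59 - 2.34x → x_m = 30.8633.
Social marginal cost = private MC + MEC = 8.10 + 2.95x.
Set SMC = demand: 8.10 + 2.95x = 139.59 - 2.34x → x* = 24.8563.
Gap = |30.8633 − 24.8563| = 6.0070.

6.01 units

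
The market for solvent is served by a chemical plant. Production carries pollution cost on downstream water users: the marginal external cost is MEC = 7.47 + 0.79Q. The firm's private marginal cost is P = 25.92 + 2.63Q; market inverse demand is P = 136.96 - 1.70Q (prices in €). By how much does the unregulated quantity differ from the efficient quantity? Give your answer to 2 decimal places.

5.42 units

Market equilibrium (private): 25.92 + 2.63Q = 136.96 - 1.70Q → Q_m = 25.6443.
Social marginal cost = private MC + MEC = 33.39 + 3.42Q.
Set SMC = demand: 33.39 + 3.42Q = 136.96 - 1.70Q → Q* = 20.2285.
Gap = |25.6443 − 20.2285| = 5.4158.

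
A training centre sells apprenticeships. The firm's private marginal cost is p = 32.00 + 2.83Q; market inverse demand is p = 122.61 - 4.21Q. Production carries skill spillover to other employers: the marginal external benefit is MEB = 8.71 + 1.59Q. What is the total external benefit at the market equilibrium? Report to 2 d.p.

Market equilibrium (private): 32.00 + 2.83Q = 122.61 - 4.21Q → Q_m = 12.8707.
Total external benefit = ∫₀^{Q_m} (8.71 + 1.59Q) dQ = 8.71×12.8707 + ½×1.59×12.8707² = 243.7995.

243.80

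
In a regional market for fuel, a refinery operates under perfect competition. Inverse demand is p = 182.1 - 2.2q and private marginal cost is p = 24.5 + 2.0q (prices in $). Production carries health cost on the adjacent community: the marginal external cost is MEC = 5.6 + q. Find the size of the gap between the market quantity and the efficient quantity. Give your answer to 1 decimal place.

8.3 units

Market equilibrium (private): 24.5 + 2.0q = 182.1 - 2.2q → q_m = 37.5238.
Social marginal cost = private MC + MEC = 30.1 + 3.0q.
Set SMC = demand: 30.1 + 3.0q = 182.1 - 2.2q → q* = 29.2308.
Gap = |37.5238 − 29.2308| = 8.2930.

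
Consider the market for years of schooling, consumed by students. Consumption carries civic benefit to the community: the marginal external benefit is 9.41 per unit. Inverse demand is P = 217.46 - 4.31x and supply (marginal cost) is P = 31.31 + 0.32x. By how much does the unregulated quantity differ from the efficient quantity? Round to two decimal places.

2.03 units

Market equilibrium (private): 31.31 + 0.32x = 217.46 - 4.31x → x_m = 40.2052.
Social marginal benefit = demand + MEB = 226.87 - 4.31x.
Set SMB = MC: 226.87 - 4.31x = 31.31 + 0.32x → x* = 42.2376.
Gap = |40.2052 − 42.2376| = 2.0324.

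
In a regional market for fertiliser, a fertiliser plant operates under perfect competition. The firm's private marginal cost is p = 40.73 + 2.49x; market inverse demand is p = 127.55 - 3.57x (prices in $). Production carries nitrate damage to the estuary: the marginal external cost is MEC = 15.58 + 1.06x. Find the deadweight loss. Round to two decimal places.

Market equilibrium (private): 40.73 + 2.49x = 127.55 - 3.57x → x_m = 14.3267.
Social marginal cost = private MC + MEC = 56.31 + 3.55x.
Set SMC = demand: 56.31 + 3.55x = 127.55 - 3.57x → x* = 10.0056.
Height of the DWL triangle at x_m is SMC(x_m) − demand(x_m) = MEC(x_m) = 30.7663.
DWL = ½ × 4.3211 × 30.7663 = 66.4721.

DWL = $66.47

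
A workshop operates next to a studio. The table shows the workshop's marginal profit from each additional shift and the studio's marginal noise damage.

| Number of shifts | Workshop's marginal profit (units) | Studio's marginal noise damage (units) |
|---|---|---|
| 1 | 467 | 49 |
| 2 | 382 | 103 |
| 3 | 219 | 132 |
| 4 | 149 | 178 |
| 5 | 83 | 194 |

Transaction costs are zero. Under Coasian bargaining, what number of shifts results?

3

Bargaining reaches the level where marginal profit last exceeds marginal noise damage.
That holds through level 3 (219 ≥ 132) but not at 4 (149 < 178).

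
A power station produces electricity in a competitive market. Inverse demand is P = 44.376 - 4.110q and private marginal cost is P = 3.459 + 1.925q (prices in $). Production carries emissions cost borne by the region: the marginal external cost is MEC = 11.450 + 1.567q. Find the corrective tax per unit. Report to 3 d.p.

Social marginal cost = private MC + MEC = 14.909 + 3.492q.
Set SMC = demand: 14.909 + 3.492q = 44.376 - 4.110q → q* = 3.8762.
The Pigouvian tax equals MEC at q*: 11.450 + 1.567×3.8762 = 17.5240.

tax = $17.524 per unit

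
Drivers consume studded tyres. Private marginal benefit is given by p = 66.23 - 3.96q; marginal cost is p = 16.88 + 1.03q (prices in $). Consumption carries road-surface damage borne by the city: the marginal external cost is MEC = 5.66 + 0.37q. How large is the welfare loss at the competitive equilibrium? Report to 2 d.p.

DWL = $8.10

Market equilibrium (private): 16.88 + 1.03q = 66.23 - 3.96q → q_m = 9.8898.
Social marginal benefit = demand − MEC = 60.57 - 4.33q.
Set SMB = MC: 60.57 - 4.33q = 16.88 + 1.03q → q* = 8.1511.
The welfare-loss triangle has base |q_m − q*| and height MEC(q_m) (the vertical gap between SMB and MC is zero at q* and MEC at q_m).
DWL = ½ × 1.7387 × 9.3192 = 8.1016.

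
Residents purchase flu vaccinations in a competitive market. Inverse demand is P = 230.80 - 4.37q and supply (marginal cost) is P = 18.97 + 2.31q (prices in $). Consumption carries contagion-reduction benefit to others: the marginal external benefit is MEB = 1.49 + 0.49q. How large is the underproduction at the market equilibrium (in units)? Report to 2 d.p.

Market equilibrium (private): 18.97 + 2.31q = 230.80 - 4.37q → q_m = 31.7111.
Social marginal benefit = demand + MEB = 232.29 - 3.88q.
Set SMB = MC: 232.29 - 3.88q = 18.97 + 2.31q → q* = 34.4620.
Gap = |31.7111 − 34.4620| = 2.7509.

2.75 units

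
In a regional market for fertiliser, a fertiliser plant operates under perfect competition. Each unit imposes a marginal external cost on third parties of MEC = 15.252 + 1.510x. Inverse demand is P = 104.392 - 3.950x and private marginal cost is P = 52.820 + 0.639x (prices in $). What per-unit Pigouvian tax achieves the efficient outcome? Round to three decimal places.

Social marginal cost = private MC + MEC = 68.072 + 2.149x.
Set SMC = demand: 68.072 + 2.149x = 104.392 - 3.950x → x* = 5.9551.
The Pigouvian tax equals MEC at x*: 15.252 + 1.510×5.9551 = 24.2442.

tax = $24.244 per unit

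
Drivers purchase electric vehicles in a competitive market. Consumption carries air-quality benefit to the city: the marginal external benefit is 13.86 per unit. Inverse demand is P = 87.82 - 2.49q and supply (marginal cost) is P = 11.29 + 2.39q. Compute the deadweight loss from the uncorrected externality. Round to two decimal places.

Market equilibrium (private): 11.29 + 2.39q = 87.82 - 2.49q → q_m = 15.6824.
Social marginal benefit = demand + MEB = 101.68 - 2.49q.
Set SMB = MC: 101.68 - 2.49q = 11.29 + 2.39q → q* = 18.5225.
The welfare-loss triangle has base |q_m − q*| and height MEB(q_m) (the vertical gap between SMB and MC is zero at q* and MEB at q_m).
DWL = ½ × 2.8401 × 13.8600 = 19.6819.

DWL = 19.68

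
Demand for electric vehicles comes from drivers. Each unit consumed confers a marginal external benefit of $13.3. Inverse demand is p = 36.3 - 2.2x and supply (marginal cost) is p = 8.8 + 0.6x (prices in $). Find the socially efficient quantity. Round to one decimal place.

x* = 14.6

Social marginal benefit = demand + MEB = 49.6 - 2.2x.
Set SMB = MC: 49.6 - 2.2x = 8.8 + 0.6x → x* = 14.5714.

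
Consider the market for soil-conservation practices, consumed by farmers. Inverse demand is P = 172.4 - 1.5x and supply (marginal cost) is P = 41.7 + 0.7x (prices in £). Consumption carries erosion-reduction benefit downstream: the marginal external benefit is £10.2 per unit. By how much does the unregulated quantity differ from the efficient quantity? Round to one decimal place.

Market equilibrium (private): 41.7 + 0.7x = 172.4 - 1.5x → x_m = 59.4091.
Social marginal benefit = demand + MEB = 182.6 - 1.5x.
Set SMB = MC: 182.6 - 1.5x = 41.7 + 0.7x → x* = 64.0455.
Gap = |59.4091 − 64.0455| = 4.6364.

4.6 units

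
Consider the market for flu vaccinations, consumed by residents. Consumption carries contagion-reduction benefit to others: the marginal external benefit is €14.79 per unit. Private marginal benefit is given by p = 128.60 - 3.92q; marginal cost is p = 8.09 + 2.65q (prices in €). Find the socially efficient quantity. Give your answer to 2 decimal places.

q* = 20.59

Social marginal benefit = demand + MEB = 143.39 - 3.92q.
Set SMB = MC: 143.39 - 3.92q = 8.09 + 2.65q → q* = 20.5936.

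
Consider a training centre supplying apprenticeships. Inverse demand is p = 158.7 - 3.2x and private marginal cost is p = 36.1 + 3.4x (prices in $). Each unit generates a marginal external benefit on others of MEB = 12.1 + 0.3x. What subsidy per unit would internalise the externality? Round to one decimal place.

Social marginal cost = private MC − MEB = 24.0 + 3.1x.
Set SMC = demand: 24.0 + 3.1x = 158.7 - 3.2x → x* = 21.3810.
The Pigouvian subsidy equals MEB at x*: 12.1 + 0.3×21.3810 = 18.5143.

subsidy = $18.5 per unit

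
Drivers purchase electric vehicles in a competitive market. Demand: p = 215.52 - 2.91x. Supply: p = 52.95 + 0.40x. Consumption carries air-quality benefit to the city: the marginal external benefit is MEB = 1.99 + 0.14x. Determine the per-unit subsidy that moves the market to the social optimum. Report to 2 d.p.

subsidy = 9.26 per unit

Social marginal benefit = demand + MEB = 217.51 - 2.77x.
Set SMB = MC: 217.51 - 2.77x = 52.95 + 0.40x → x* = 51.9117.
The Pigouvian subsidy equals MEB at x*: 1.99 + 0.14×51.9117 = 9.2576.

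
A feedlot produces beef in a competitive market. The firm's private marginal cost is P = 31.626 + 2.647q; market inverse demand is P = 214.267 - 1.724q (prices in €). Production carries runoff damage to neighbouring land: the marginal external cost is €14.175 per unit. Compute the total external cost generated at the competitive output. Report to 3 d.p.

Market equilibrium (private): 31.626 + 2.647q = 214.267 - 1.724q → q_m = 41.7847.
Total external cost = MEC × q_m = 14.175 × 41.7847 = 592.2981.

€592.298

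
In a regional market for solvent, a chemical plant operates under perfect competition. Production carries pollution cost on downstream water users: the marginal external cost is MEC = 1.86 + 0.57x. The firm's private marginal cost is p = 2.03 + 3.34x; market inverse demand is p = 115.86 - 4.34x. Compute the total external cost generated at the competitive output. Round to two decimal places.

90.18

Market equilibrium (private): 2.03 + 3.34x = 115.86 - 4.34x → x_m = 14.8216.
Total external cost = ∫₀^{x_m} (1.86 + 0.57x) dx = 1.86×14.8216 + ½×0.57×14.8216² = 90.1769.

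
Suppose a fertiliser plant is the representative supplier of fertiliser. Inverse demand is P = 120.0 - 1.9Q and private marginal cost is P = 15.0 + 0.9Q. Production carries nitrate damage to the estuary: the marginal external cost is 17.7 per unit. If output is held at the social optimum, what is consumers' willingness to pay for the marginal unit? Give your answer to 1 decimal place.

P = 60.8

Social marginal cost = private MC + MEC = 32.7 + 0.9Q.
Set SMC = demand: 32.7 + 0.9Q = 120.0 - 1.9Q → Q* = 31.1786.
Consumer price on the demand curve at Q*: 120.0 − 1.9×31.1786 = 60.7607.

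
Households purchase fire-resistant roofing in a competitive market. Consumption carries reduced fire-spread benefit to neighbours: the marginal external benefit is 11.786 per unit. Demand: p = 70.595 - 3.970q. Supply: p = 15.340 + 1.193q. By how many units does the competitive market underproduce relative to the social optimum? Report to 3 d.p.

Market equilibrium (private): 15.340 + 1.193q = 70.595 - 3.970q → q_m = 10.7021.
Social marginal benefit = demand + MEB = 82.381 - 3.970q.
Set SMB = MC: 82.381 - 3.970q = 15.340 + 1.193q → q* = 12.9849.
Gap = |10.7021 − 12.9849| = 2.2828.

2.283 units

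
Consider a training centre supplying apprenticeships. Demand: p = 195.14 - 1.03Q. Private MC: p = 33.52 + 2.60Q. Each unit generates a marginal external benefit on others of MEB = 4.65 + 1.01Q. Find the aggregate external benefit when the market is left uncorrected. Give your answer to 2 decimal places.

Market equilibrium (private): 33.52 + 2.60Q = 195.14 - 1.03Q → Q_m = 44.5234.
Total external benefit = ∫₀^{Q_m} (4.65 + 1.01Q) dQ = 4.65×44.5234 + ½×1.01×44.5234² = 1208.1120.

1208.11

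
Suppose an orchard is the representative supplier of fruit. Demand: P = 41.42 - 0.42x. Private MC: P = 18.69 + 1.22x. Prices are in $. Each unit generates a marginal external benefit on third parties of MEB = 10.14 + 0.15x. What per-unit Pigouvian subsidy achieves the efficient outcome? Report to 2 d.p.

subsidy = $13.45 per unit

Social marginal cost = private MC − MEB = 8.55 + 1.07x.
Set SMC = demand: 8.55 + 1.07x = 41.42 - 0.42x → x* = 22.0604.
The Pigouvian subsidy equals MEB at x*: 10.14 + 0.15×22.0604 = 13.4491.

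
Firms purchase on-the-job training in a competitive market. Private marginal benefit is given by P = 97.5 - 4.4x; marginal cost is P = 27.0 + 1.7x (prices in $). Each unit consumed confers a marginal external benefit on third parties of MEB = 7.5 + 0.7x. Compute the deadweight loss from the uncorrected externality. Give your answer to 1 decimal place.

DWL = $22.5

Market equilibrium (private): 27.0 + 1.7x = 97.5 - 4.4x → x_m = 11.5574.
Social marginal benefit = demand + MEB = 105.0 - 3.7x.
Set SMB = MC: 105.0 - 3.7x = 27.0 + 1.7x → x* = 14.4444.
The welfare-loss triangle has base |x_m − x*| and height MEB(x_m) (the vertical gap between SMB and MC is zero at x* and MEB at x_m).
DWL = ½ × 2.8870 × 15.5902 = 22.5045.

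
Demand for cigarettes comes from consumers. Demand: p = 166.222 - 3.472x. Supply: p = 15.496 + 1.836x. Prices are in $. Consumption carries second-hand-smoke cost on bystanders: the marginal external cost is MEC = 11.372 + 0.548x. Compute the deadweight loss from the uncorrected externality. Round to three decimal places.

DWL = $61.935

Market equilibrium (private): 15.496 + 1.836x = 166.222 - 3.472x → x_m = 28.3960.
Social marginal benefit = demand − MEC = 154.850 - 4.020x.
Set SMB = MC: 154.850 - 4.020x = 15.496 + 1.836x → x* = 23.7968.
Height of the DWL triangle at x_m is MC(x_m) − SMB(x_m) = MEC(x_m) = 26.9330.
DWL = ½ × 4.5992 × 26.9330 = 61.9351.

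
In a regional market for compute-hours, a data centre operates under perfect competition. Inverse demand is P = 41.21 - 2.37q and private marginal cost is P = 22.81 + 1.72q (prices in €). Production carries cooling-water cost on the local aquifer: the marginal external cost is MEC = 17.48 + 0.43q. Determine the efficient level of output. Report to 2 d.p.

Social marginal cost = private MC + MEC = 40.29 + 2.15q.
Set SMC = demand: 40.29 + 2.15q = 41.21 - 2.37q → q* = 0.2035.

q* = 0.20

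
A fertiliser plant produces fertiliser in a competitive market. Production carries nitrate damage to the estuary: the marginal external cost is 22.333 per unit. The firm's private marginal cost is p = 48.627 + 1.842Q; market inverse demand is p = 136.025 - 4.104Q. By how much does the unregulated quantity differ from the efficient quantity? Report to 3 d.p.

3.756 units

Market equilibrium (private): 48.627 + 1.842Q = 136.025 - 4.104Q → Q_m = 14.6986.
Social marginal cost = private MC + MEC = 70.960 + 1.842Q.
Set SMC = demand: 70.960 + 1.842Q = 136.025 - 4.104Q → Q* = 10.9427.
Gap = |14.6986 − 10.9427| = 3.7559.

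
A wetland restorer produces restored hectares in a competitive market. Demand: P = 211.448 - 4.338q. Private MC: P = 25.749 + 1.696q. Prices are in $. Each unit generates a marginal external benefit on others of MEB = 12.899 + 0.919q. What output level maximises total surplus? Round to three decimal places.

Social marginal cost = private MC − MEB = 12.850 + 0.777q.
Set SMC = demand: 12.850 + 0.777q = 211.448 - 4.338q → q* = 38.8266.

q* = 38.827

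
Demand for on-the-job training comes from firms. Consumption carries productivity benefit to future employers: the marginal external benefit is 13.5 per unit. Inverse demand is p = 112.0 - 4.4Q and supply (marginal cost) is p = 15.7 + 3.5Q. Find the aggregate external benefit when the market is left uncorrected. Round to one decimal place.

Market equilibrium (private): 15.7 + 3.5Q = 112.0 - 4.4Q → Q_m = 12.1899.
Total external benefit = MEB × Q_m = 13.5 × 12.1899 = 164.5637.

164.6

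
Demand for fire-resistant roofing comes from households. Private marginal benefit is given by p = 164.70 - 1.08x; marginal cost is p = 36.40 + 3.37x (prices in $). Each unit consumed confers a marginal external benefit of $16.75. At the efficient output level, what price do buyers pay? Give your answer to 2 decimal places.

Social marginal benefit = demand + MEB = 181.45 - 1.08x.
Set SMB = MC: 181.45 - 1.08x = 36.40 + 3.37x → x* = 32.5955.
Consumer price on the demand curve at x*: 164.70 − 1.08×32.5955 = 129.4969.

P = $129.50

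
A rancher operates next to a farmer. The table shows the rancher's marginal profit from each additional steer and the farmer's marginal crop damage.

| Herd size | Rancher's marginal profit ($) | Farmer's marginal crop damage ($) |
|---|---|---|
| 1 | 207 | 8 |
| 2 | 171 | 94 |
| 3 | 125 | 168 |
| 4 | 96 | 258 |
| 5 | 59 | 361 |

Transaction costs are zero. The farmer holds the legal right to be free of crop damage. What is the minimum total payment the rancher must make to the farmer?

$102

Efficient level: marginal profit ≥ marginal crop damage through level 2, so k* = 2.
With the farmer holding the right, the rancher must at least compensate total damage at k*: 8 + 94 = 102.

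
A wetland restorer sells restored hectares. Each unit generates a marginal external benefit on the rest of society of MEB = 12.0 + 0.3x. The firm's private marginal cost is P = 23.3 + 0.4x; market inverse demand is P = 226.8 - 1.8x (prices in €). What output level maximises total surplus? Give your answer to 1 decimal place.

Social marginal cost = private MC − MEB = 11.3 + 0.1x.
Set SMC = demand: 11.3 + 0.1x = 226.8 - 1.8x → x* = 113.4211.

x* = 113.4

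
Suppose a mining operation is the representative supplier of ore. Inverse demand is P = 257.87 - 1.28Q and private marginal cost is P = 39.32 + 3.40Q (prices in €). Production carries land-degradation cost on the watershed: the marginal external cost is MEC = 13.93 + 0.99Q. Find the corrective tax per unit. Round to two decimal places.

Social marginal cost = private MC + MEC = 53.25 + 4.39Q.
Set SMC = demand: 53.25 + 4.39Q = 257.87 - 1.28Q → Q* = 36.0882.
The Pigouvian tax equals MEC at Q*: 13.93 + 0.99×36.0882 = 49.6573.

tax = €49.66 per unit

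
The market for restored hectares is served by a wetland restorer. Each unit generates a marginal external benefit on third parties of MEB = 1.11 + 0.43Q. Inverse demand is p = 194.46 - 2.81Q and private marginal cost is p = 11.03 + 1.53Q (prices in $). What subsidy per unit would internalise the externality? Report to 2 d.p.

Social marginal cost = private MC − MEB = 9.92 + 1.10Q.
Set SMC = demand: 9.92 + 1.10Q = 194.46 - 2.81Q → Q* = 47.1969.
The Pigouvian subsidy equals MEB at Q*: 1.11 + 0.43×47.1969 = 21.4047.

subsidy = $21.40 per unit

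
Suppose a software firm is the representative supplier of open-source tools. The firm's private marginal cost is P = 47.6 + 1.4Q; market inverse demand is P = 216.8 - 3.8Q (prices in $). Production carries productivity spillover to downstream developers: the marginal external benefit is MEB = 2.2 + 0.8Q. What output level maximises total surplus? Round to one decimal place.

Q* = 39.0

Social marginal cost = private MC − MEB = 45.4 + 0.6Q.
Set SMC = demand: 45.4 + 0.6Q = 216.8 - 3.8Q → Q* = 38.9545.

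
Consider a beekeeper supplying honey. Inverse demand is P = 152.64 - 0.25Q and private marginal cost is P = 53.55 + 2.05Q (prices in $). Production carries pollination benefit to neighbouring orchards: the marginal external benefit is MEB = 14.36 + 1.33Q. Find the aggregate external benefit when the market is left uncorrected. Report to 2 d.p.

$1852.98

Market equilibrium (private): 53.55 + 2.05Q = 152.64 - 0.25Q → Q_m = 43.0826.
Total external benefit = ∫₀^{Q_m} (14.36 + 1.33Q) dQ = 14.36×43.0826 + ½×1.33×43.0826² = 1852.9796.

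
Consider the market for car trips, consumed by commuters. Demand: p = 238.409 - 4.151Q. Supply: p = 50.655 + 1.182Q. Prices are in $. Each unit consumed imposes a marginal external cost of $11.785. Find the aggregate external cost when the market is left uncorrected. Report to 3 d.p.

Market equilibrium (private): 50.655 + 1.182Q = 238.409 - 4.151Q → Q_m = 35.2061.
Total external cost = MEC × Q_m = 11.785 × 35.2061 = 414.9039.

$414.904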